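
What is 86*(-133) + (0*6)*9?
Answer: -11438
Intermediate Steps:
86*(-133) + (0*6)*9 = -11438 + 0*9 = -11438 + 0 = -11438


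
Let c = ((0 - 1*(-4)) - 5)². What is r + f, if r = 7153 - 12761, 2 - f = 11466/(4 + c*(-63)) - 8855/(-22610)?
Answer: -206274975/38114 ≈ -5412.1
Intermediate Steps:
c = 1 (c = ((0 + 4) - 5)² = (4 - 5)² = (-1)² = 1)
f = 7468337/38114 (f = 2 - (11466/(4 + 1*(-63)) - 8855/(-22610)) = 2 - (11466/(4 - 63) - 8855*(-1/22610)) = 2 - (11466/(-59) + 253/646) = 2 - (11466*(-1/59) + 253/646) = 2 - (-11466/59 + 253/646) = 2 - 1*(-7392109/38114) = 2 + 7392109/38114 = 7468337/38114 ≈ 195.95)
r = -5608
r + f = -5608 + 7468337/38114 = -206274975/38114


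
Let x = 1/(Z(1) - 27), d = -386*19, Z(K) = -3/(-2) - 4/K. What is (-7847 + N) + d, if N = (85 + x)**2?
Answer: -27714892/3481 ≈ -7961.8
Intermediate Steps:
Z(K) = 3/2 - 4/K (Z(K) = -3*(-1/2) - 4/K = 3/2 - 4/K)
d = -7334
x = -2/59 (x = 1/((3/2 - 4/1) - 27) = 1/((3/2 - 4*1) - 27) = 1/((3/2 - 4) - 27) = 1/(-5/2 - 27) = 1/(-59/2) = -2/59 ≈ -0.033898)
N = 25130169/3481 (N = (85 - 2/59)**2 = (5013/59)**2 = 25130169/3481 ≈ 7219.2)
(-7847 + N) + d = (-7847 + 25130169/3481) - 7334 = -2185238/3481 - 7334 = -27714892/3481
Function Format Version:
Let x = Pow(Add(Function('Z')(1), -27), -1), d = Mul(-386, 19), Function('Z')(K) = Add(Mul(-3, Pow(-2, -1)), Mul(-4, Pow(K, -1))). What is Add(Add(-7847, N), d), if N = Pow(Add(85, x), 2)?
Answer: Rational(-27714892, 3481) ≈ -7961.8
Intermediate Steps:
Function('Z')(K) = Add(Rational(3, 2), Mul(-4, Pow(K, -1))) (Function('Z')(K) = Add(Mul(-3, Rational(-1, 2)), Mul(-4, Pow(K, -1))) = Add(Rational(3, 2), Mul(-4, Pow(K, -1))))
d = -7334
x = Rational(-2, 59) (x = Pow(Add(Add(Rational(3, 2), Mul(-4, Pow(1, -1))), -27), -1) = Pow(Add(Add(Rational(3, 2), Mul(-4, 1)), -27), -1) = Pow(Add(Add(Rational(3, 2), -4), -27), -1) = Pow(Add(Rational(-5, 2), -27), -1) = Pow(Rational(-59, 2), -1) = Rational(-2, 59) ≈ -0.033898)
N = Rational(25130169, 3481) (N = Pow(Add(85, Rational(-2, 59)), 2) = Pow(Rational(5013, 59), 2) = Rational(25130169, 3481) ≈ 7219.2)
Add(Add(-7847, N), d) = Add(Add(-7847, Rational(25130169, 3481)), -7334) = Add(Rational(-2185238, 3481), -7334) = Rational(-27714892, 3481)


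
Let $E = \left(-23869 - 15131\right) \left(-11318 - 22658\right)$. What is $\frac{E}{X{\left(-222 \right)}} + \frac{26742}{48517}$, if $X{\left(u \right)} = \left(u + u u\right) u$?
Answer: $- \frac{410236298302}{3387408423} \approx -121.11$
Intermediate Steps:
$X{\left(u \right)} = u \left(u + u^{2}\right)$ ($X{\left(u \right)} = \left(u + u^{2}\right) u = u \left(u + u^{2}\right)$)
$E = 1325064000$ ($E = \left(-39000\right) \left(-33976\right) = 1325064000$)
$\frac{E}{X{\left(-222 \right)}} + \frac{26742}{48517} = \frac{1325064000}{\left(-222\right)^{2} \left(1 - 222\right)} + \frac{26742}{48517} = \frac{1325064000}{49284 \left(-221\right)} + 26742 \cdot \frac{1}{48517} = \frac{1325064000}{-10891764} + \frac{26742}{48517} = 1325064000 \left(- \frac{1}{10891764}\right) + \frac{26742}{48517} = - \frac{8494000}{69819} + \frac{26742}{48517} = - \frac{410236298302}{3387408423}$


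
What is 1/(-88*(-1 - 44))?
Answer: 1/3960 ≈ 0.00025253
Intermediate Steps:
1/(-88*(-1 - 44)) = 1/(-88*(-45)) = 1/3960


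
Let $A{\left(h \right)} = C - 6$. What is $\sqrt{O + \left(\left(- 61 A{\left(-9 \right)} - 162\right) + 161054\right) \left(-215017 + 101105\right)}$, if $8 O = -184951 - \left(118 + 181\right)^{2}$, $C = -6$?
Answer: $i \sqrt{18410947382} \approx 1.3569 \cdot 10^{5} i$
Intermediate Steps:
$A{\left(h \right)} = -12$ ($A{\left(h \right)} = -6 - 6 = -12$)
$O = -34294$ ($O = \frac{-184951 - \left(118 + 181\right)^{2}}{8} = \frac{-184951 - 299^{2}}{8} = \frac{-184951 - 89401}{8} = \frac{1}{8} \left(-274352\right) = -34294$)
$\sqrt{O + \left(\left(- 61 A{\left(-9 \right)} - 162\right) + 161054\right) \left(-215017 + 101105\right)} = \sqrt{-34294 + \left(\left(\left(-61\right) \left(-12\right) - 162\right) + 161054\right) \left(-215017 + 101105\right)} = \sqrt{-34294 + \left(\left(732 - 162\right) + 161054\right) \left(-113912\right)} = \sqrt{-34294 + \left(570 + 161054\right) \left(-113912\right)} = \sqrt{-34294 + 161624 \left(-113912\right)} = \sqrt{-34294 - 18410913088} = \sqrt{-18410947382} = i \sqrt{18410947382}$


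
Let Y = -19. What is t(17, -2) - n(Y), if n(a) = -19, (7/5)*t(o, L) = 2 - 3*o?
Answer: -16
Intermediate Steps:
t(o, L) = 10/7 - 15*o/7 (t(o, L) = 5*(2 - 3*o)/7 = 10/7 - 15*o/7)
t(17, -2) - n(Y) = (10/7 - 15/7*17) - 1*(-19) = (10/7 - 255/7) + 19 = -35 + 19 = -16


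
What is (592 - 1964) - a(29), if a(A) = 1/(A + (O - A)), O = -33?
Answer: -45275/33 ≈ -1372.0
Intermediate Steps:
a(A) = -1/33 (a(A) = 1/(A + (-33 - A)) = 1/(-33) = -1/33)
(592 - 1964) - a(29) = (592 - 1964) - 1*(-1/33) = -1372 + 1/33 = -45275/33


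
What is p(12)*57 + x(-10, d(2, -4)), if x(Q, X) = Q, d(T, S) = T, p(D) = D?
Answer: 674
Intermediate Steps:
p(12)*57 + x(-10, d(2, -4)) = 12*57 - 10 = 684 - 10 = 674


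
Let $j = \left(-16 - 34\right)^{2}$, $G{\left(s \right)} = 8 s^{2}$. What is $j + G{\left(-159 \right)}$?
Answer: $204748$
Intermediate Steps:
$j = 2500$ ($j = \left(-50\right)^{2} = 2500$)
$j + G{\left(-159 \right)} = 2500 + 8 \left(-159\right)^{2} = 2500 + 8 \cdot 25281 = 2500 + 202248 = 204748$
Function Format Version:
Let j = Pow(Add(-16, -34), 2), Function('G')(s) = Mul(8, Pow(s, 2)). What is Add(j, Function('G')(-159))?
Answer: 204748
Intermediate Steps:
j = 2500 (j = Pow(-50, 2) = 2500)
Add(j, Function('G')(-159)) = Add(2500, Mul(8, Pow(-159, 2))) = Add(2500, Mul(8, 25281)) = Add(2500, 202248) = 204748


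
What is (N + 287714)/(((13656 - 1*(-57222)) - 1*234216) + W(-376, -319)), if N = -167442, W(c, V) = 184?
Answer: -60136/81577 ≈ -0.73717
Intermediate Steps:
(N + 287714)/(((13656 - 1*(-57222)) - 1*234216) + W(-376, -319)) = (-167442 + 287714)/(((13656 - 1*(-57222)) - 1*234216) + 184) = 120272/(((13656 + 57222) - 234216) + 184) = 120272/((70878 - 234216) + 184) = 120272/(-163338 + 184) = 120272/(-163154) = 120272*(-1/163154) = -60136/81577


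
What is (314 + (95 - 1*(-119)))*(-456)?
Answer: -240768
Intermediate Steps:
(314 + (95 - 1*(-119)))*(-456) = (314 + (95 + 119))*(-456) = (314 + 214)*(-456) = 528*(-456) = -240768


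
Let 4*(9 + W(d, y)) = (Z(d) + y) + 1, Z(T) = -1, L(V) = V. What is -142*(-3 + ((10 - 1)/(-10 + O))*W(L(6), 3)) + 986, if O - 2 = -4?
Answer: 4267/8 ≈ 533.38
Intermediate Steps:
O = -2 (O = 2 - 4 = -2)
W(d, y) = -9 + y/4 (W(d, y) = -9 + ((-1 + y) + 1)/4 = -9 + y/4)
-142*(-3 + ((10 - 1)/(-10 + O))*W(L(6), 3)) + 986 = -142*(-3 + ((10 - 1)/(-10 - 2))*(-9 + (¼)*3)) + 986 = -142*(-3 + (9/(-12))*(-9 + ¾)) + 986 = -142*(-3 + (9*(-1/12))*(-33/4)) + 986 = -142*(-3 - ¾*(-33/4)) + 986 = -142*(-3 + 99/16) + 986 = -142*51/16 + 986 = -3621/8 + 986 = 4267/8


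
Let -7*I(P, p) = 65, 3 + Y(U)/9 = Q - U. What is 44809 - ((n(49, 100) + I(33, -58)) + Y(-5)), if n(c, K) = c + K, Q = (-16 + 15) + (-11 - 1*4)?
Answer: 313567/7 ≈ 44795.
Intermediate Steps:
Q = -16 (Q = -1 + (-11 - 4) = -1 - 15 = -16)
n(c, K) = K + c
Y(U) = -171 - 9*U (Y(U) = -27 + 9*(-16 - U) = -27 + (-144 - 9*U) = -171 - 9*U)
I(P, p) = -65/7 (I(P, p) = -⅐*65 = -65/7)
44809 - ((n(49, 100) + I(33, -58)) + Y(-5)) = 44809 - (((100 + 49) - 65/7) + (-171 - 9*(-5))) = 44809 - ((149 - 65/7) + (-171 + 45)) = 44809 - (978/7 - 126) = 44809 - 1*96/7 = 44809 - 96/7 = 313567/7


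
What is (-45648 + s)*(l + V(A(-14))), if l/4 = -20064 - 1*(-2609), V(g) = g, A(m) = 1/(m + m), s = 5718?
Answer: 39030796365/14 ≈ 2.7879e+9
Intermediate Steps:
A(m) = 1/(2*m)
l = -69820 (l = 4*(-20064 - 1*(-2609)) = 4*(-20064 + 2609) = 4*(-17455) = -69820)
(-45648 + s)*(l + V(A(-14))) = (-45648 + 5718)*(-69820 + (½)/(-14)) = -39930*(-69820 + (½)*(-1/14)) = -39930*(-69820 - 1/28) = -39930*(-1954961/28) = 39030796365/14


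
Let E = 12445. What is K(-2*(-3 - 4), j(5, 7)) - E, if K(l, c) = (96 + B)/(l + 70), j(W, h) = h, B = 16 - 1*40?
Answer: -87109/7 ≈ -12444.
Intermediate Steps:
B = -24 (B = 16 - 40 = -24)
K(l, c) = 72/(70 + l) (K(l, c) = (96 - 24)/(l + 70) = 72/(70 + l))
K(-2*(-3 - 4), j(5, 7)) - E = 72/(70 - 2*(-3 - 4)) - 1*12445 = 72/(70 - 2*(-7)) - 12445 = 72/(70 + 14) - 12445 = 72/84 - 12445 = 72*(1/84) - 12445 = 6/7 - 12445 = -87109/7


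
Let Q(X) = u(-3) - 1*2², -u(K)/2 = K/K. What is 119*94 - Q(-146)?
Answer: 11192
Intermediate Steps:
u(K) = -2 (u(K) = -2*K/K = -2*1 = -2)
Q(X) = -6 (Q(X) = -2 - 1*2² = -2 - 1*4 = -2 - 4 = -6)
119*94 - Q(-146) = 119*94 - 1*(-6) = 11186 + 6 = 11192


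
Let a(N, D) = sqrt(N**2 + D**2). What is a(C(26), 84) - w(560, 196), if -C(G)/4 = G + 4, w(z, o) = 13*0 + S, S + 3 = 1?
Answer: 2 + 12*sqrt(149) ≈ 148.48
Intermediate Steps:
S = -2 (S = -3 + 1 = -2)
w(z, o) = -2 (w(z, o) = 13*0 - 2 = 0 - 2 = -2)
C(G) = -16 - 4*G (C(G) = -4*(G + 4) = -4*(4 + G) = -16 - 4*G)
a(N, D) = sqrt(D**2 + N**2)
a(C(26), 84) - w(560, 196) = sqrt(84**2 + (-16 - 4*26)**2) - 1*(-2) = sqrt(7056 + (-16 - 104)**2) + 2 = sqrt(7056 + (-120)**2) + 2 = sqrt(7056 + 14400) + 2 = sqrt(21456) + 2 = 12*sqrt(149) + 2 = 2 + 12*sqrt(149)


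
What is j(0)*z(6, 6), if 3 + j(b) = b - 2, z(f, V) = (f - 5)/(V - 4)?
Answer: -5/2 ≈ -2.5000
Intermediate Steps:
z(f, V) = (-5 + f)/(-4 + V)
j(b) = -5 + b (j(b) = -3 + (b - 2) = -3 + (-2 + b) = -5 + b)
j(0)*z(6, 6) = (-5 + 0)*((-5 + 6)/(-4 + 6)) = -5/2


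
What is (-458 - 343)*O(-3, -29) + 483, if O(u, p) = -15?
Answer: 12498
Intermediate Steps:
(-458 - 343)*O(-3, -29) + 483 = (-458 - 343)*(-15) + 483 = -801*(-15) + 483 = 12015 + 483 = 12498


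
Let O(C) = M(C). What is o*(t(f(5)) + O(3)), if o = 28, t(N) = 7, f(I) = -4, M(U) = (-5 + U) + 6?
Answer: 308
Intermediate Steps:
M(U) = 1 + U
O(C) = 1 + C
o*(t(f(5)) + O(3)) = 28*(7 + (1 + 3)) = 28*(7 + 4) = 28*11 = 308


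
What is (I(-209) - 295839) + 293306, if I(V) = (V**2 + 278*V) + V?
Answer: -17163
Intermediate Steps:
I(V) = V**2 + 279*V
(I(-209) - 295839) + 293306 = (-209*(279 - 209) - 295839) + 293306 = (-209*70 - 295839) + 293306 = (-14630 - 295839) + 293306 = -310469 + 293306 = -17163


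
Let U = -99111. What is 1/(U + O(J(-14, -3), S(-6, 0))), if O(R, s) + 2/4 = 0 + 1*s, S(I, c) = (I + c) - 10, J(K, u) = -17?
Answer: -2/198255 ≈ -1.0088e-5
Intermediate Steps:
S(I, c) = -10 + I + c
O(R, s) = -½ + s (O(R, s) = -½ + (0 + 1*s) = -½ + (0 + s) = -½ + s)
1/(U + O(J(-14, -3), S(-6, 0))) = 1/(-99111 + (-½ + (-10 - 6 + 0))) = 1/(-99111 + (-½ - 16)) = 1/(-99111 - 33/2) = 1/(-198255/2) = -2/198255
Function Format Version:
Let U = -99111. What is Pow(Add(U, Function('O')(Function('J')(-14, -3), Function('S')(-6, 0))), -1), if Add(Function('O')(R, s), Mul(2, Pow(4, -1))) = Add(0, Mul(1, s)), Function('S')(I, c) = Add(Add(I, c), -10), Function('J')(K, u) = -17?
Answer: Rational(-2, 198255) ≈ -1.0088e-5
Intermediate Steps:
Function('S')(I, c) = Add(-10, I, c)
Function('O')(R, s) = Add(Rational(-1, 2), s) (Function('O')(R, s) = Add(Rational(-1, 2), Add(0, Mul(1, s))) = Add(Rational(-1, 2), Add(0, s)) = Add(Rational(-1, 2), s))
Pow(Add(U, Function('O')(Function('J')(-14, -3), Function('S')(-6, 0))), -1) = Pow(Add(-99111, Add(Rational(-1, 2), Add(-10, -6, 0))), -1) = Pow(Add(-99111, Add(Rational(-1, 2), -16)), -1) = Pow(Add(-99111, Rational(-33, 2)), -1) = Pow(Rational(-198255, 2), -1) = Rational(-2, 198255)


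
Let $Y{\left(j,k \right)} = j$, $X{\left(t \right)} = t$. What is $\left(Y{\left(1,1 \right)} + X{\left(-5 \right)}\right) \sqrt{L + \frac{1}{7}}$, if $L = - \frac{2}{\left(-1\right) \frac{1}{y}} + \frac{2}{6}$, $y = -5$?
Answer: $- \frac{40 i \sqrt{42}}{21} \approx - 12.344 i$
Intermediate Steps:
$L = - \frac{29}{3}$ ($L = - \frac{2}{\left(-1\right) \frac{1}{-5}} + \frac{2}{6} = - \frac{2}{\left(-1\right) \left(- \frac{1}{5}\right)} + 2 \cdot \frac{1}{6} = - 2 \frac{1}{\frac{1}{5}} + \frac{1}{3} = \left(-2\right) 5 + \frac{1}{3} = -10 + \frac{1}{3} = - \frac{29}{3} \approx -9.6667$)
$\left(Y{\left(1,1 \right)} + X{\left(-5 \right)}\right) \sqrt{L + \frac{1}{7}} = \left(1 - 5\right) \sqrt{- \frac{29}{3} + \frac{1}{7}} = - 4 \sqrt{- \frac{29}{3} + \frac{1}{7}} = - 4 \sqrt{- \frac{200}{21}} = - 4 \frac{10 i \sqrt{42}}{21} = - \frac{40 i \sqrt{42}}{21}$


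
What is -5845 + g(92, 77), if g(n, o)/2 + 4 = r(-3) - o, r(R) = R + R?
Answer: -6019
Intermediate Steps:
r(R) = 2*R
g(n, o) = -20 - 2*o (g(n, o) = -8 + 2*(2*(-3) - o) = -8 + 2*(-6 - o) = -8 + (-12 - 2*o) = -20 - 2*o)
-5845 + g(92, 77) = -5845 + (-20 - 2*77) = -5845 + (-20 - 154) = -5845 - 174 = -6019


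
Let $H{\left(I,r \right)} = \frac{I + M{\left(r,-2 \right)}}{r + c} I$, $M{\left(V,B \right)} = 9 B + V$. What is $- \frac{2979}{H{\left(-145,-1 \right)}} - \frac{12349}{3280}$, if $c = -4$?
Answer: $- \frac{298541}{95120} \approx -3.1386$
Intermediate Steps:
$M{\left(V,B \right)} = V + 9 B$
$H{\left(I,r \right)} = \frac{I \left(-18 + I + r\right)}{-4 + r}$ ($H{\left(I,r \right)} = \frac{I + \left(r + 9 \left(-2\right)\right)}{r - 4} I = \frac{I + \left(r - 18\right)}{-4 + r} I = \frac{I + \left(-18 + r\right)}{-4 + r} I = \frac{-18 + I + r}{-4 + r} I = \frac{I \left(-18 + I + r\right)}{-4 + r}$)
$- \frac{2979}{H{\left(-145,-1 \right)}} - \frac{12349}{3280} = - \frac{2979}{\left(-145\right) \frac{1}{-4 - 1} \left(-18 - 145 - 1\right)} - \frac{12349}{3280} = - \frac{2979}{\left(-145\right) \frac{1}{-5} \left(-164\right)} - \frac{12349}{3280} = - \frac{2979}{\left(-145\right) \left(- \frac{1}{5}\right) \left(-164\right)} - \frac{12349}{3280} = - \frac{2979}{-4756} - \frac{12349}{3280} = \left(-2979\right) \left(- \frac{1}{4756}\right) - \frac{12349}{3280} = \frac{2979}{4756} - \frac{12349}{3280} = - \frac{298541}{95120}$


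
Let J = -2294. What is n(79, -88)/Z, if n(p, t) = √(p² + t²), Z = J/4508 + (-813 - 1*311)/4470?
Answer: -5037690*√13985/3830293 ≈ -155.54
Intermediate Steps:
Z = -3830293/5037690 (Z = -2294/4508 + (-813 - 1*311)/4470 = -2294*1/4508 + (-813 - 311)*(1/4470) = -1147/2254 - 1124*1/4470 = -1147/2254 - 562/2235 = -3830293/5037690 ≈ -0.76033)
n(79, -88)/Z = √(79² + (-88)²)/(-3830293/5037690) = √(6241 + 7744)*(-5037690/3830293) = √13985*(-5037690/3830293) = -5037690*√13985/3830293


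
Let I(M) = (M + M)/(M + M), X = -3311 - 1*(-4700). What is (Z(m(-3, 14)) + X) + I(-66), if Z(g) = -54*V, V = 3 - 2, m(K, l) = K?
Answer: 1336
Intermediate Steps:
X = 1389 (X = -3311 + 4700 = 1389)
V = 1
Z(g) = -54 (Z(g) = -54*1 = -54)
I(M) = 1 (I(M) = (2*M)/((2*M)) = (2*M)*(1/(2*M)) = 1)
(Z(m(-3, 14)) + X) + I(-66) = (-54 + 1389) + 1 = 1335 + 1 = 1336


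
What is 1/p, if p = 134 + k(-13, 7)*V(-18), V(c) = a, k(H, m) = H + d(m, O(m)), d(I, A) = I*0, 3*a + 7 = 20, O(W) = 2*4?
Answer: 3/233 ≈ 0.012876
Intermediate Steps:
O(W) = 8
a = 13/3 (a = -7/3 + (⅓)*20 = -7/3 + 20/3 = 13/3 ≈ 4.3333)
d(I, A) = 0
k(H, m) = H (k(H, m) = H + 0 = H)
V(c) = 13/3
p = 233/3 (p = 134 - 13*13/3 = 134 - 169/3 = 233/3 ≈ 77.667)
1/p = 1/(233/3) = 3/233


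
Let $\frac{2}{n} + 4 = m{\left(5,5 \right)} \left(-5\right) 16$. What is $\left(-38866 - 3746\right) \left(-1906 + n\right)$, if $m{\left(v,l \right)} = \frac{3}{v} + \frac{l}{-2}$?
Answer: $\frac{3005062158}{37} \approx 8.1218 \cdot 10^{7}$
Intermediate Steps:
$m{\left(v,l \right)} = \frac{3}{v} - \frac{l}{2}$ ($m{\left(v,l \right)} = \frac{3}{v} + l \left(- \frac{1}{2}\right) = \frac{3}{v} - \frac{l}{2}$)
$n = \frac{1}{74}$ ($n = \frac{2}{-4 + \left(\frac{3}{5} - \frac{5}{2}\right) \left(-5\right) 16} = \frac{2}{-4 + \left(- \frac{19}{10}\right) \left(-5\right) 16} = \frac{2}{-4 + \frac{19}{2} \cdot 16} = \frac{2}{-4 + 152} = \frac{2}{148} = 2 \cdot \frac{1}{148} = \frac{1}{74} \approx 0.013514$)
$\left(-38866 - 3746\right) \left(-1906 + n\right) = \left(-38866 - 3746\right) \left(-1906 + \frac{1}{74}\right) = \left(-42612\right) \left(- \frac{141043}{74}\right) = \frac{3005062158}{37}$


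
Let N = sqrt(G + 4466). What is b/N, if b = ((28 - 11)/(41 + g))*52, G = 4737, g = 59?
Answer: 221*sqrt(9203)/230075 ≈ 0.092148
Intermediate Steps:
N = sqrt(9203) (N = sqrt(4737 + 4466) = sqrt(9203) ≈ 95.932)
b = 221/25 (b = ((28 - 11)/(41 + 59))*52 = (17/100)*52 = 221/25 ≈ 8.8400)
b/N = 221/(25*(sqrt(9203))) = 221*(sqrt(9203)/9203)/25 = 221*sqrt(9203)/230075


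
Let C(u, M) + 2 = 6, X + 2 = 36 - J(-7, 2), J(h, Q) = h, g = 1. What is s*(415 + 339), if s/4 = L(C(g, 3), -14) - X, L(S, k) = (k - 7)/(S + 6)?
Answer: -649948/5 ≈ -1.2999e+5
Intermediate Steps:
X = 41 (X = -2 + (36 - 1*(-7)) = -2 + (36 + 7) = -2 + 43 = 41)
C(u, M) = 4 (C(u, M) = -2 + 6 = 4)
L(S, k) = (-7 + k)/(6 + S)
s = -862/5 (s = 4*((-7 - 14)/(6 + 4) - 1*41) = 4*(-21/10 - 41) = 4*(-431/10) = -862/5 ≈ -172.40)
s*(415 + 339) = -862*(415 + 339)/5 = -862/5*754 = -649948/5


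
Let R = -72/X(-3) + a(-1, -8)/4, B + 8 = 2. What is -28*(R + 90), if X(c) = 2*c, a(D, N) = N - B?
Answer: -2842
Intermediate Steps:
B = -6 (B = -8 + 2 = -6)
a(D, N) = 6 + N (a(D, N) = N - 1*(-6) = N + 6 = 6 + N)
R = 23/2 (R = -72/(2*(-3)) + (6 - 8)/4 = -72/(-6) - 2*¼ = -72*(-⅙) - ½ = 12 - ½ = 23/2 ≈ 11.500)
-28*(R + 90) = -28*(23/2 + 90) = -28*203/2 = -2842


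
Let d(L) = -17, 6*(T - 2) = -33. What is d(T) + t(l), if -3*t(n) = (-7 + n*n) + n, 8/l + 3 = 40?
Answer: -60596/4107 ≈ -14.754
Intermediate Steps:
T = -7/2 (T = 2 + (1/6)*(-33) = 2 - 11/2 = -7/2 ≈ -3.5000)
l = 8/37 (l = 8/(-3 + 40) = 8/37 ≈ 0.21622)
t(n) = 7/3 - n/3 - n**2/3 (t(n) = -((-7 + n*n) + n)/3 = -((-7 + n**2) + n)/3 = -(-7 + n + n**2)/3 = 7/3 - n/3 - n**2/3)
d(T) + t(l) = -17 + (7/3 - 1/3*8/37 - (8/37)**2/3) = -17 + (7/3 - 8/111 - 1/3*64/1369) = -17 + (7/3 - 8/111 - 64/4107) = -17 + 9223/4107 = -60596/4107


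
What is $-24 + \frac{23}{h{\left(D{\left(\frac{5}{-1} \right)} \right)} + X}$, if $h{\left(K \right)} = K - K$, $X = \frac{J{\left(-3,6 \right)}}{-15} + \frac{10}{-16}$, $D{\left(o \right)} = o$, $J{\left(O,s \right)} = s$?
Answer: $- \frac{1904}{41} \approx -46.439$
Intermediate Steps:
$X = - \frac{41}{40}$ ($X = \frac{6}{-15} + \frac{10}{-16} = 6 \left(- \frac{1}{15}\right) + 10 \left(- \frac{1}{16}\right) = - \frac{2}{5} - \frac{5}{8} = - \frac{41}{40} \approx -1.025$)
$h{\left(K \right)} = 0$
$-24 + \frac{23}{h{\left(D{\left(\frac{5}{-1} \right)} \right)} + X} = -24 + \frac{23}{0 - \frac{41}{40}} = -24 + \frac{23}{- \frac{41}{40}} = -24 + 23 \left(- \frac{40}{41}\right) = -24 - \frac{920}{41} = - \frac{1904}{41}$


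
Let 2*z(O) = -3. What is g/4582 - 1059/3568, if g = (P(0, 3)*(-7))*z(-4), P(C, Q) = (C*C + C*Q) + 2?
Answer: -2388705/8174288 ≈ -0.29222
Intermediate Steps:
z(O) = -3/2 (z(O) = (½)*(-3) = -3/2)
P(C, Q) = 2 + C² + C*Q (P(C, Q) = (C² + C*Q) + 2 = 2 + C² + C*Q)
g = 21 (g = ((2 + 0² + 0*3)*(-7))*(-3/2) = ((2 + 0 + 0)*(-7))*(-3/2) = (2*(-7))*(-3/2) = -14*(-3/2) = 21)
g/4582 - 1059/3568 = 21/4582 - 1059/3568 = -2388705/8174288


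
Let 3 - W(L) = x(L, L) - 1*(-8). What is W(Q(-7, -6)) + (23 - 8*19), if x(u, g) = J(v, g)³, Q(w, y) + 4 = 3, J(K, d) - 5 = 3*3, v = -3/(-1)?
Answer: -2878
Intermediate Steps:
v = 3 (v = -3*(-1) = 3)
J(K, d) = 14 (J(K, d) = 5 + 3*3 = 5 + 9 = 14)
Q(w, y) = -1 (Q(w, y) = -4 + 3 = -1)
x(u, g) = 2744 (x(u, g) = 14³ = 2744)
W(L) = -2749 (W(L) = 3 - (2744 - 1*(-8)) = 3 - (2744 + 8) = 3 - 1*2752 = 3 - 2752 = -2749)
W(Q(-7, -6)) + (23 - 8*19) = -2749 + (23 - 8*19) = -2749 + (23 - 152) = -2749 - 129 = -2878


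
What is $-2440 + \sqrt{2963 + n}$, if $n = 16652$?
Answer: $-2440 + \sqrt{19615} \approx -2299.9$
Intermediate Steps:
$-2440 + \sqrt{2963 + n} = -2440 + \sqrt{2963 + 16652} = -2440 + \sqrt{19615}$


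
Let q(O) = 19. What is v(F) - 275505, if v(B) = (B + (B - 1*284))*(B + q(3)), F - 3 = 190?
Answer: -253881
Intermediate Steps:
F = 193 (F = 3 + 190 = 193)
v(B) = (-284 + 2*B)*(19 + B) (v(B) = (B + (B - 1*284))*(B + 19) = (B + (B - 284))*(19 + B) = (B + (-284 + B))*(19 + B) = (-284 + 2*B)*(19 + B))
v(F) - 275505 = (-5396 - 246*193 + 2*193²) - 275505 = (-5396 - 47478 + 2*37249) - 275505 = (-5396 - 47478 + 74498) - 275505 = 21624 - 275505 = -253881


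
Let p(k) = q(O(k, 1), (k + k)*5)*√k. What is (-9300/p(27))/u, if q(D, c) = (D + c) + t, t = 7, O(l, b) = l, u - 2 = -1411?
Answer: 775*√3/321252 ≈ 0.0041785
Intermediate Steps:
u = -1409 (u = 2 - 1411 = -1409)
q(D, c) = 7 + D + c (q(D, c) = (D + c) + 7 = 7 + D + c)
p(k) = √k*(7 + 11*k) (p(k) = (7 + k + (k + k)*5)*√k = (7 + k + (2*k)*5)*√k = (7 + k + 10*k)*√k = (7 + 11*k)*√k = √k*(7 + 11*k))
(-9300/p(27))/u = -9300*√3/(9*(7 + 11*27))/(-1409) = -9300*√3/(9*(7 + 297))*(-1/1409) = -9300*√3/2736*(-1/1409) = -775*√3/228*(-1/1409) = 775*√3/321252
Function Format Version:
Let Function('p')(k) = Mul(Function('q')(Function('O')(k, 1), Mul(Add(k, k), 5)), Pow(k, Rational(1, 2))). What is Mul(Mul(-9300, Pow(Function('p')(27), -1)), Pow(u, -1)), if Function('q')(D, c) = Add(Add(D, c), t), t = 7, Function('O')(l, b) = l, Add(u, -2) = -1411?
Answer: Mul(Rational(775, 321252), Pow(3, Rational(1, 2))) ≈ 0.0041785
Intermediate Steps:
u = -1409 (u = Add(2, -1411) = -1409)
Function('q')(D, c) = Add(7, D, c) (Function('q')(D, c) = Add(Add(D, c), 7) = Add(7, D, c))
Function('p')(k) = Mul(Pow(k, Rational(1, 2)), Add(7, Mul(11, k))) (Function('p')(k) = Mul(Add(7, k, Mul(Add(k, k), 5)), Pow(k, Rational(1, 2))) = Mul(Add(7, k, Mul(Mul(2, k), 5)), Pow(k, Rational(1, 2))) = Mul(Add(7, k, Mul(10, k)), Pow(k, Rational(1, 2))) = Mul(Add(7, Mul(11, k)), Pow(k, Rational(1, 2))) = Mul(Pow(k, Rational(1, 2)), Add(7, Mul(11, k))))
Mul(Mul(-9300, Pow(Function('p')(27), -1)), Pow(u, -1)) = Mul(Mul(-9300, Pow(Mul(Pow(27, Rational(1, 2)), Add(7, Mul(11, 27))), -1)), Pow(-1409, -1)) = Mul(Mul(-9300, Pow(Mul(Mul(3, Pow(3, Rational(1, 2))), Add(7, 297)), -1)), Rational(-1, 1409)) = Mul(Mul(-9300, Pow(Mul(Mul(3, Pow(3, Rational(1, 2))), 304), -1)), Rational(-1, 1409)) = Mul(Mul(-9300, Pow(Mul(912, Pow(3, Rational(1, 2))), -1)), Rational(-1, 1409)) = Mul(Mul(-9300, Mul(Rational(1, 2736), Pow(3, Rational(1, 2)))), Rational(-1, 1409)) = Mul(Mul(Rational(-775, 228), Pow(3, Rational(1, 2))), Rational(-1, 1409)) = Mul(Rational(775, 321252), Pow(3, Rational(1, 2)))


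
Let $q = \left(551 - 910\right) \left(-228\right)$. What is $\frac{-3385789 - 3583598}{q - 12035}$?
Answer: $- \frac{6969387}{69817} \approx -99.824$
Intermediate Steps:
$q = 81852$ ($q = \left(-359\right) \left(-228\right) = 81852$)
$\frac{-3385789 - 3583598}{q - 12035} = \frac{-3385789 - 3583598}{81852 - 12035} = - \frac{6969387}{69817}$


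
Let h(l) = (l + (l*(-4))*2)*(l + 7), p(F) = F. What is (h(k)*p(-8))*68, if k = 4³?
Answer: 17303552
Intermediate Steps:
k = 64
h(l) = -7*l*(7 + l) (h(l) = (l - 4*l*2)*(7 + l) = (l - 8*l)*(7 + l) = (-7*l)*(7 + l) = -7*l*(7 + l))
(h(k)*p(-8))*68 = (-7*64*(7 + 64)*(-8))*68 = (-7*64*71*(-8))*68 = -31808*(-8)*68 = 254464*68 = 17303552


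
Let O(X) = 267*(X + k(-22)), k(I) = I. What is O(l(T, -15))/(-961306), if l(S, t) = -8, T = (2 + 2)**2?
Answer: 4005/480653 ≈ 0.0083324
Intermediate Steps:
T = 16 (T = 4**2 = 16)
O(X) = -5874 + 267*X (O(X) = 267*(X - 22) = 267*(-22 + X) = -5874 + 267*X)
O(l(T, -15))/(-961306) = (-5874 + 267*(-8))/(-961306) = (-5874 - 2136)*(-1/961306) = -8010*(-1/961306) = 4005/480653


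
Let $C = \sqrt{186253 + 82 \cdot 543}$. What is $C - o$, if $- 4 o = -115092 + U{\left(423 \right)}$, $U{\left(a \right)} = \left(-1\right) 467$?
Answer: $- \frac{115559}{4} + \sqrt{230779} \approx -28409.0$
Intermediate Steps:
$C = \sqrt{230779}$ ($C = \sqrt{186253 + 44526} = \sqrt{230779} \approx 480.39$)
$U{\left(a \right)} = -467$
$o = \frac{115559}{4}$ ($o = - \frac{-115092 - 467}{4} = \left(- \frac{1}{4}\right) \left(-115559\right) = \frac{115559}{4} \approx 28890.0$)
$C - o = \sqrt{230779} - \frac{115559}{4} = - \frac{115559}{4} + \sqrt{230779}$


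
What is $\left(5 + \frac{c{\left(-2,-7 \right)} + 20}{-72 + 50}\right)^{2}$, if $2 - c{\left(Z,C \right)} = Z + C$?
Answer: $\frac{6241}{484} \approx 12.895$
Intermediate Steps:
$c{\left(Z,C \right)} = 2 - C - Z$ ($c{\left(Z,C \right)} = 2 - \left(Z + C\right) = 2 - \left(C + Z\right) = 2 - C - Z$)
$\left(5 + \frac{c{\left(-2,-7 \right)} + 20}{-72 + 50}\right)^{2} = \left(5 + \frac{\left(2 - -7 - -2\right) + 20}{-72 + 50}\right)^{2} = \left(5 + \frac{\left(2 + 7 + 2\right) + 20}{-22}\right)^{2} = \left(5 + \left(11 + 20\right) \left(- \frac{1}{22}\right)\right)^{2} = \left(5 + 31 \left(- \frac{1}{22}\right)\right)^{2} = \left(5 - \frac{31}{22}\right)^{2} = \left(\frac{79}{22}\right)^{2} = \frac{6241}{484}$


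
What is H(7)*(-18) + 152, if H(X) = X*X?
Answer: -730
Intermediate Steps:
H(X) = X²
H(7)*(-18) + 152 = 7²*(-18) + 152 = 49*(-18) + 152 = -882 + 152 = -730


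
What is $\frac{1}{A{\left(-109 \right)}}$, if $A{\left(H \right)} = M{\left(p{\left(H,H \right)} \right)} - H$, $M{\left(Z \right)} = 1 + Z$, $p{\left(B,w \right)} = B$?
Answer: $1$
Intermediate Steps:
$A{\left(H \right)} = 1$ ($A{\left(H \right)} = \left(1 + H\right) - H = 1$)
$\frac{1}{A{\left(-109 \right)}} = 1^{-1} = 1$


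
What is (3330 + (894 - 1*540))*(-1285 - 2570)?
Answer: -14201820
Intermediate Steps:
(3330 + (894 - 1*540))*(-1285 - 2570) = (3330 + (894 - 540))*(-3855) = (3330 + 354)*(-3855) = 3684*(-3855) = -14201820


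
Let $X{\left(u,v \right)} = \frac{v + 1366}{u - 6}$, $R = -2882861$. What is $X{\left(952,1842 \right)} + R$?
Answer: $- \frac{1363591649}{473} \approx -2.8829 \cdot 10^{6}$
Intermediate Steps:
$X{\left(u,v \right)} = \frac{1366 + v}{-6 + u}$
$X{\left(952,1842 \right)} + R = \frac{1366 + 1842}{-6 + 952} - 2882861 = \frac{1}{946} \cdot 3208 - 2882861 = \frac{1604}{473} - 2882861 = - \frac{1363591649}{473}$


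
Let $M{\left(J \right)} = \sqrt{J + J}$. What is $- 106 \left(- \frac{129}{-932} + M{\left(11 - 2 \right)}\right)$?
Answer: $- \frac{6837}{466} - 318 \sqrt{2} \approx -464.39$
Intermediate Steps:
$M{\left(J \right)} = \sqrt{2} \sqrt{J}$ ($M{\left(J \right)} = \sqrt{2 J} = \sqrt{2} \sqrt{J}$)
$- 106 \left(- \frac{129}{-932} + M{\left(11 - 2 \right)}\right) = - 106 \left(- \frac{129}{-932} + \sqrt{2} \sqrt{11 - 2}\right) = - 106 \left(\left(-129\right) \left(- \frac{1}{932}\right) + \sqrt{2} \sqrt{11 - 2}\right) = - 106 \left(\frac{129}{932} + \sqrt{2} \sqrt{9}\right) = - 106 \left(\frac{129}{932} + \sqrt{2} \cdot 3\right) = - 106 \left(\frac{129}{932} + 3 \sqrt{2}\right) = - \frac{6837}{466} - 318 \sqrt{2}$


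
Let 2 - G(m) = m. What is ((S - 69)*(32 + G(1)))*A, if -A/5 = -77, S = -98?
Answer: -2121735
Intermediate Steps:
G(m) = 2 - m
A = 385 (A = -5*(-77) = 385)
((S - 69)*(32 + G(1)))*A = ((-98 - 69)*(32 + (2 - 1*1)))*385 = -167*(32 + (2 - 1))*385 = -167*(32 + 1)*385 = -167*33*385 = -5511*385 = -2121735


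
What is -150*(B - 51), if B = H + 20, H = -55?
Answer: 12900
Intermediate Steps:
B = -35 (B = -55 + 20 = -35)
-150*(B - 51) = -150*(-35 - 51) = -150*(-86) = 12900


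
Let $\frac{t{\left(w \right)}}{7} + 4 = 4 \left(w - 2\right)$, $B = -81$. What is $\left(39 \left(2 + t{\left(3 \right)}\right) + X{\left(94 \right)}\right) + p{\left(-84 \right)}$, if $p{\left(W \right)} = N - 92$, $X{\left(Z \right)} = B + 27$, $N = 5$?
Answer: $-63$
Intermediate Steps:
$t{\left(w \right)} = -84 + 28 w$ ($t{\left(w \right)} = -28 + 7 \cdot 4 \left(w - 2\right) = -28 + 7 \cdot 4 \left(-2 + w\right) = -28 + 7 \left(-8 + 4 w\right) = -28 + \left(-56 + 28 w\right) = -84 + 28 w$)
$X{\left(Z \right)} = -54$ ($X{\left(Z \right)} = -81 + 27 = -54$)
$p{\left(W \right)} = -87$ ($p{\left(W \right)} = 5 - 92 = -87$)
$\left(39 \left(2 + t{\left(3 \right)}\right) + X{\left(94 \right)}\right) + p{\left(-84 \right)} = \left(39 \left(2 + \left(-84 + 28 \cdot 3\right)\right) - 54\right) - 87 = \left(39 \left(2 + \left(-84 + 84\right)\right) - 54\right) - 87 = \left(39 \left(2 + 0\right) - 54\right) - 87 = \left(39 \cdot 2 - 54\right) - 87 = \left(78 - 54\right) - 87 = 24 - 87 = -63$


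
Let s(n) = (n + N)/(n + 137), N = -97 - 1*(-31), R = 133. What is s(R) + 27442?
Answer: 7409407/270 ≈ 27442.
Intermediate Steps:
N = -66 (N = -97 + 31 = -66)
s(n) = (-66 + n)/(137 + n) (s(n) = (n - 66)/(n + 137) = (-66 + n)/(137 + n))
s(R) + 27442 = (-66 + 133)/(137 + 133) + 27442 = 67/270 + 27442 = 7409407/270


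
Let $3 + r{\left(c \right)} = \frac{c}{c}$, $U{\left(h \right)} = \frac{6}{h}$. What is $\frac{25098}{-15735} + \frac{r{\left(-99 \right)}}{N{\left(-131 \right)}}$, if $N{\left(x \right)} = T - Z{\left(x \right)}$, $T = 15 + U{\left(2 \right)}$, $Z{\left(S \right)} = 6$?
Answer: $- \frac{55441}{31470} \approx -1.7617$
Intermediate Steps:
$r{\left(c \right)} = -2$ ($r{\left(c \right)} = -3 + \frac{c}{c} = -3 + 1 = -2$)
$T = 18$ ($T = 15 + \frac{6}{2} = 15 + 6 \cdot \frac{1}{2} = 15 + 3 = 18$)
$N{\left(x \right)} = 12$ ($N{\left(x \right)} = 18 - 6 = 12$)
$\frac{25098}{-15735} + \frac{r{\left(-99 \right)}}{N{\left(-131 \right)}} = \frac{25098}{-15735} - \frac{2}{12} = 25098 \left(- \frac{1}{15735}\right) - \frac{1}{6} = - \frac{8366}{5245} - \frac{1}{6} = - \frac{55441}{31470}$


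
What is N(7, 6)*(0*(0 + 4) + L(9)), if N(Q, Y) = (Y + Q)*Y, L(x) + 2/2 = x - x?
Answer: -78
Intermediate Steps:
L(x) = -1 (L(x) = -1 + (x - x) = -1 + 0 = -1)
N(Q, Y) = Y*(Q + Y) (N(Q, Y) = (Q + Y)*Y = Y*(Q + Y))
N(7, 6)*(0*(0 + 4) + L(9)) = (6*(7 + 6))*(0*(0 + 4) - 1) = (6*13)*(0*4 - 1) = 78*(0 - 1) = 78*(-1) = -78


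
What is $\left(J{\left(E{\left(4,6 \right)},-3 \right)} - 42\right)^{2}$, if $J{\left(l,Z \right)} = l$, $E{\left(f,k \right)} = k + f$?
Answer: $1024$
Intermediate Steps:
$E{\left(f,k \right)} = f + k$
$\left(J{\left(E{\left(4,6 \right)},-3 \right)} - 42\right)^{2} = \left(\left(4 + 6\right) - 42\right)^{2} = \left(10 - 42\right)^{2} = \left(-32\right)^{2} = 1024$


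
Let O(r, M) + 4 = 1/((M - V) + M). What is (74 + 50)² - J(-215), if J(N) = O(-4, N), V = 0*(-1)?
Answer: 6613401/430 ≈ 15380.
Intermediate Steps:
V = 0
O(r, M) = -4 + 1/(2*M) (O(r, M) = -4 + 1/((M - 1*0) + M) = -4 + 1/((M + 0) + M) = -4 + 1/(M + M) = -4 + 1/(2*M))
J(N) = -4 + 1/(2*N)
(74 + 50)² - J(-215) = (74 + 50)² - (-4 + (½)/(-215)) = 124² - (-4 + (½)*(-1/215)) = 15376 - (-4 - 1/430) = 15376 - 1*(-1721/430) = 15376 + 1721/430 = 6613401/430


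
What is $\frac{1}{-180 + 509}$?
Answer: $\frac{1}{329} \approx 0.0030395$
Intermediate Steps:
$\frac{1}{-180 + 509} = \frac{1}{329}$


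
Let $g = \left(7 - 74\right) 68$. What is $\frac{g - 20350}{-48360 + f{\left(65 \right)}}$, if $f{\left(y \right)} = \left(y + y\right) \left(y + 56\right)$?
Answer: $\frac{12453}{16315} \approx 0.76329$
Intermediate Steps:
$f{\left(y \right)} = 2 y \left(56 + y\right)$
$g = -4556$ ($g = \left(-67\right) 68 = -4556$)
$\frac{g - 20350}{-48360 + f{\left(65 \right)}} = \frac{-4556 - 20350}{-48360 + 2 \cdot 65 \left(56 + 65\right)} = - \frac{24906}{-48360 + 2 \cdot 65 \cdot 121} = - \frac{24906}{-48360 + 15730} = - \frac{24906}{-32630} = \left(-24906\right) \left(- \frac{1}{32630}\right) = \frac{12453}{16315}$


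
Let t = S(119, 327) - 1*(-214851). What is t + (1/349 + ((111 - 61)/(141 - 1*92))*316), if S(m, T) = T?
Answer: 3685273227/17101 ≈ 2.1550e+5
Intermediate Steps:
t = 215178 (t = 327 - 1*(-214851) = 327 + 214851 = 215178)
t + (1/349 + ((111 - 61)/(141 - 1*92))*316) = 215178 + (1/349 + ((111 - 61)/(141 - 1*92))*316) = 215178 + (1/349 + (50/(141 - 92))*316) = 215178 + (1/349 + (50/49)*316) = 215178 + (1/349 + 15800/49) = 215178 + 5514249/17101 = 3685273227/17101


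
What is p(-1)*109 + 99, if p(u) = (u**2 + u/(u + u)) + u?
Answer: 307/2 ≈ 153.50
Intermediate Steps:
p(u) = 1/2 + u + u**2 (p(u) = (u**2 + u/((2*u))) + u = (u**2 + (1/(2*u))*u) + u = (u**2 + 1/2) + u = (1/2 + u**2) + u = 1/2 + u + u**2)
p(-1)*109 + 99 = (1/2 - 1 + (-1)**2)*109 + 99 = (1/2 - 1 + 1)*109 + 99 = (1/2)*109 + 99 = 109/2 + 99 = 307/2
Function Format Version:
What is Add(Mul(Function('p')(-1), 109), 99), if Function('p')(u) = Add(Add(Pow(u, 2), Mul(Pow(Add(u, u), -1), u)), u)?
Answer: Rational(307, 2) ≈ 153.50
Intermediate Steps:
Function('p')(u) = Add(Rational(1, 2), u, Pow(u, 2)) (Function('p')(u) = Add(Add(Pow(u, 2), Mul(Pow(Mul(2, u), -1), u)), u) = Add(Add(Pow(u, 2), Mul(Mul(Rational(1, 2), Pow(u, -1)), u)), u) = Add(Add(Pow(u, 2), Rational(1, 2)), u) = Add(Add(Rational(1, 2), Pow(u, 2)), u) = Add(Rational(1, 2), u, Pow(u, 2)))
Add(Mul(Function('p')(-1), 109), 99) = Add(Mul(Add(Rational(1, 2), -1, Pow(-1, 2)), 109), 99) = Add(Mul(Add(Rational(1, 2), -1, 1), 109), 99) = Add(Mul(Rational(1, 2), 109), 99) = Add(Rational(109, 2), 99) = Rational(307, 2)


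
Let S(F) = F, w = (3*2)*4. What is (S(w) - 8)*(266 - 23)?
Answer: 3888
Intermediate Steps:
w = 24 (w = 6*4 = 24)
(S(w) - 8)*(266 - 23) = (24 - 8)*(266 - 23) = 16*243 = 3888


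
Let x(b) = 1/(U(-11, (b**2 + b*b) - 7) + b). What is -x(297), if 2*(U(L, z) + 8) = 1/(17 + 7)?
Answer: -48/13873 ≈ -0.0034600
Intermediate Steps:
U(L, z) = -383/48 (U(L, z) = -8 + 1/(2*(17 + 7)) = -8 + (1/2)/24 = -8 + (1/2)*(1/24) = -8 + 1/48 = -383/48)
x(b) = 1/(-383/48 + b)
-x(297) = -48/(-383 + 48*297) = -48/(-383 + 14256) = -48/13873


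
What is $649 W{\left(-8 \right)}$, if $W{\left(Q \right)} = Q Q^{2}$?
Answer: $-332288$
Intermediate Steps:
$W{\left(Q \right)} = Q^{3}$
$649 W{\left(-8 \right)} = 649 \left(-8\right)^{3} = 649 \left(-512\right) = -332288$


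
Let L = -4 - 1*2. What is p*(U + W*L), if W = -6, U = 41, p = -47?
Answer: -3619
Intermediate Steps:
L = -6 (L = -4 - 2 = -6)
p*(U + W*L) = -47*(41 - 6*(-6)) = -47*(41 + 36) = -47*77 = -3619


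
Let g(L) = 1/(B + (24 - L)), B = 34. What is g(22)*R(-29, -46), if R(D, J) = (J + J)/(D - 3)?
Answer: 23/288 ≈ 0.079861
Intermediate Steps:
g(L) = 1/(58 - L) (g(L) = 1/(34 + (24 - L)) = 1/(58 - L))
R(D, J) = 2*J/(-3 + D) (R(D, J) = (2*J)/(-3 + D) = 2*J/(-3 + D))
g(22)*R(-29, -46) = (2*(-46)/(-3 - 29))/(58 - 1*22) = (2*(-46)/(-32))/(58 - 22) = (2*(-46)*(-1/32))/36 = (1/36)*(23/8) = 23/288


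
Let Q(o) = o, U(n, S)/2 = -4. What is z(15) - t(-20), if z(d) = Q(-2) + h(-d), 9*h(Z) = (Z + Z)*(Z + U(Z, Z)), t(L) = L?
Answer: 284/3 ≈ 94.667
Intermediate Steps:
U(n, S) = -8 (U(n, S) = 2*(-4) = -8)
h(Z) = 2*Z*(-8 + Z)/9 (h(Z) = ((Z + Z)*(Z - 8))/9 = ((2*Z)*(-8 + Z))/9 = (2*Z*(-8 + Z))/9 = 2*Z*(-8 + Z)/9)
z(d) = -2 - 2*d*(-8 - d)/9 (z(d) = -2 + 2*(-d)*(-8 - d)/9 = -2 - 2*d*(-8 - d)/9)
z(15) - t(-20) = (-2 + (2/9)*15*(8 + 15)) - 1*(-20) = (-2 + (2/9)*15*23) + 20 = (-2 + 230/3) + 20 = 224/3 + 20 = 284/3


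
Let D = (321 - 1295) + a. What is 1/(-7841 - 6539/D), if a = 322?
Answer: -652/5105793 ≈ -0.00012770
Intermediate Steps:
D = -652 (D = (321 - 1295) + 322 = -974 + 322 = -652)
1/(-7841 - 6539/D) = 1/(-7841 - 6539/(-652)) = 1/(-7841 - 6539*(-1/652)) = 1/(-7841 + 6539/652) = 1/(-5105793/652) = -652/5105793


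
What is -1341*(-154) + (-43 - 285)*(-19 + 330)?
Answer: 104506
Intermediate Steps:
-1341*(-154) + (-43 - 285)*(-19 + 330) = 206514 - 328*311 = 206514 - 102008 = 104506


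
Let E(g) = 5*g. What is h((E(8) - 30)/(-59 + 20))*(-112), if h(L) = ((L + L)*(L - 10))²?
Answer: -7168000000/2313441 ≈ -3098.4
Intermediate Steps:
h(L) = 4*L²*(-10 + L)² (h(L) = ((2*L)*(-10 + L))² = (2*L*(-10 + L))² = 4*L²*(-10 + L)²)
h((E(8) - 30)/(-59 + 20))*(-112) = (4*((5*8 - 30)/(-59 + 20))²*(-10 + (5*8 - 30)/(-59 + 20))²)*(-112) = (4*((40 - 30)/(-39))²*(-10 + (40 - 30)/(-39))²)*(-112) = (4*(10*(-1/39))²*(-10 + 10*(-1/39))²)*(-112) = (4*(-10/39)²*(-10 - 10/39)²)*(-112) = (4*(100/1521)*(-400/39)²)*(-112) = (4*(100/1521)*(160000/1521))*(-112) = (64000000/2313441)*(-112) = -7168000000/2313441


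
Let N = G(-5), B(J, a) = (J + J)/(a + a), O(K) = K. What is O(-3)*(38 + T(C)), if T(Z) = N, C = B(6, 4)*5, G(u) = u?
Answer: -99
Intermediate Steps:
B(J, a) = J/a (B(J, a) = (2*J)/((2*a)) = (2*J)*(1/(2*a)) = J/a)
C = 15/2 (C = (6/4)*5 = (6*(1/4))*5 = (3/2)*5 = 15/2 ≈ 7.5000)
N = -5
T(Z) = -5
O(-3)*(38 + T(C)) = -3*(38 - 5) = -3*33 = -99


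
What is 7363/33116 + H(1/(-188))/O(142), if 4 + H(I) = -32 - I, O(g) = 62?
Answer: -34568211/96500024 ≈ -0.35822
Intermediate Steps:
H(I) = -36 - I (H(I) = -4 + (-32 - I) = -36 - I)
7363/33116 + H(1/(-188))/O(142) = 7363/33116 + (-36 - 1/(-188))/62 = 7363*(1/33116) + (-36 - 1*(-1/188))*(1/62) = 7363/33116 + (-36 + 1/188)*(1/62) = 7363/33116 - 6767/188*1/62 = 7363/33116 - 6767/11656 = -34568211/96500024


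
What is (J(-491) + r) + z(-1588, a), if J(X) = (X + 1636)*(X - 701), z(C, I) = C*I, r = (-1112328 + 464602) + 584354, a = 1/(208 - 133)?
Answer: -107117488/75 ≈ -1.4282e+6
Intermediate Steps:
a = 1/75 ≈ 0.013333
r = -63372 (r = -647726 + 584354 = -63372)
J(X) = (-701 + X)*(1636 + X) (J(X) = (1636 + X)*(-701 + X) = (-701 + X)*(1636 + X))
(J(-491) + r) + z(-1588, a) = ((-1146836 + (-491)² + 935*(-491)) - 63372) - 1588*1/75 = ((-1146836 + 241081 - 459085) - 63372) - 1588/75 = (-1364840 - 63372) - 1588/75 = -1428212 - 1588/75 = -107117488/75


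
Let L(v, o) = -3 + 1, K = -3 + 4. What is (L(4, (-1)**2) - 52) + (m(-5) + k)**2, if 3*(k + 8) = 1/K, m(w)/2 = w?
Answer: 2323/9 ≈ 258.11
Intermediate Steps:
K = 1
m(w) = 2*w
L(v, o) = -2
k = -23/3 (k = -8 + (1/3)/1 = -8 + (1/3)*1 = -8 + 1/3 = -23/3 ≈ -7.6667)
(L(4, (-1)**2) - 52) + (m(-5) + k)**2 = (-2 - 52) + (2*(-5) - 23/3)**2 = -54 + (-10 - 23/3)**2 = -54 + (-53/3)**2 = -54 + 2809/9 = 2323/9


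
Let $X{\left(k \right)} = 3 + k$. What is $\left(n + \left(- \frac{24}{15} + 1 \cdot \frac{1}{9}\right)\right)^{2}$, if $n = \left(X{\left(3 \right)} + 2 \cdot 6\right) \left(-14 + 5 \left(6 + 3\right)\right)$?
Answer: $\frac{627151849}{2025} \approx 3.097 \cdot 10^{5}$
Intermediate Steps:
$n = 558$ ($n = \left(\left(3 + 3\right) + 2 \cdot 6\right) \left(-14 + 5 \left(6 + 3\right)\right) = \left(6 + 12\right) \left(-14 + 5 \cdot 9\right) = 18 \left(-14 + 45\right) = 18 \cdot 31 = 558$)
$\left(n + \left(- \frac{24}{15} + 1 \cdot \frac{1}{9}\right)\right)^{2} = \left(558 + \left(- \frac{24}{15} + 1 \cdot \frac{1}{9}\right)\right)^{2} = \left(558 + \left(\left(-24\right) \frac{1}{15} + 1 \cdot \frac{1}{9}\right)\right)^{2} = \left(558 + \left(- \frac{8}{5} + \frac{1}{9}\right)\right)^{2} = \left(558 - \frac{67}{45}\right)^{2} = \left(\frac{25043}{45}\right)^{2} = \frac{627151849}{2025}$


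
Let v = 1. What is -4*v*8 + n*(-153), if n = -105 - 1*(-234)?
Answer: -19769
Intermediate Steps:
n = 129 (n = -105 + 234 = 129)
-4*v*8 + n*(-153) = -4*1*8 + 129*(-153) = -4*8 - 19737 = -32 - 19737 = -19769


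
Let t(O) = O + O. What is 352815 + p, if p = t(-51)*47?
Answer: 348021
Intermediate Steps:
t(O) = 2*O
p = -4794 (p = (2*(-51))*47 = -102*47 = -4794)
352815 + p = 352815 - 4794 = 348021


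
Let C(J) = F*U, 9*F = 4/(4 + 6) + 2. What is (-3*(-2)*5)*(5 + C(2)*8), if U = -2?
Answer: 22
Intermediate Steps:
F = 4/15 (F = (4/(4 + 6) + 2)/9 = (4/10 + 2)/9 = ((1/10)*4 + 2)/9 = (2/5 + 2)/9 = (1/9)*(12/5) = 4/15 ≈ 0.26667)
C(J) = -8/15 (C(J) = (4/15)*(-2) = -8/15)
(-3*(-2)*5)*(5 + C(2)*8) = (-3*(-2)*5)*(5 - 8/15*8) = (6*5)*(5 - 64/15) = 30*(11/15) = 22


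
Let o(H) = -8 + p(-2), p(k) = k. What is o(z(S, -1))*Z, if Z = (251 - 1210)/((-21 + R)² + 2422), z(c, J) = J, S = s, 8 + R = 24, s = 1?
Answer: 9590/2447 ≈ 3.9191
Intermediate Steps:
R = 16 (R = -8 + 24 = 16)
S = 1
o(H) = -10 (o(H) = -8 - 2 = -10)
Z = -959/2447 (Z = (251 - 1210)/((-21 + 16)² + 2422) = -959/((-5)² + 2422) = -959/(25 + 2422) = -959/2447 ≈ -0.39191)
o(z(S, -1))*Z = -10*(-959/2447) = 9590/2447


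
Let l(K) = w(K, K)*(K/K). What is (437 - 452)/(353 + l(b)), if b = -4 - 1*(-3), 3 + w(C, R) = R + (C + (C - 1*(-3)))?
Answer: -3/70 ≈ -0.042857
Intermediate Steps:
w(C, R) = R + 2*C (w(C, R) = -3 + (R + (C + (C - 1*(-3)))) = -3 + (R + (C + (C + 3))) = -3 + (R + (C + (3 + C))) = -3 + (R + (3 + 2*C)) = -3 + (3 + R + 2*C) = R + 2*C)
b = -1 (b = -4 + 3 = -1)
l(K) = 3*K (l(K) = (K + 2*K)*(K/K) = (3*K)*1 = 3*K)
(437 - 452)/(353 + l(b)) = (437 - 452)/(353 + 3*(-1)) = -15/(353 - 3) = -15/350 = -15*1/350 = -3/70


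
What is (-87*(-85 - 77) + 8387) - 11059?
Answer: 11422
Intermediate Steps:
(-87*(-85 - 77) + 8387) - 11059 = (-87*(-162) + 8387) - 11059 = (14094 + 8387) - 11059 = 22481 - 11059 = 11422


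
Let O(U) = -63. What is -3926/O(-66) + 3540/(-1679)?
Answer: 6368734/105777 ≈ 60.209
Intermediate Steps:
-3926/O(-66) + 3540/(-1679) = -3926/(-63) + 3540/(-1679) = -3926*(-1/63) + 3540*(-1/1679) = 3926/63 - 3540/1679 = 6368734/105777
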